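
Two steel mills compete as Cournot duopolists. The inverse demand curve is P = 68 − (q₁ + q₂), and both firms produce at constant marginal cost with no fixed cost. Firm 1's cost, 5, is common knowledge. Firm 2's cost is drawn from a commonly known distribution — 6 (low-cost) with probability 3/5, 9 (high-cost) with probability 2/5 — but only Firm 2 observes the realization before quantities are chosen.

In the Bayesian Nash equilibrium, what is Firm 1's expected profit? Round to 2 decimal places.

472.34

Firm 2 with cost c maximizes (68 − (q₁+q₂) − c)·q₂, giving q₂(c) = (68 − c − q₁)/2.
E[c₂] = 3/5·6 + 2/5·9 = 7.2
Firm 1's FOC against E[q₂] yields q₁ = (68 − 2·5 + E[c₂])/3 = (68 − 10 + 7.2)/3 = 21.7333.
E[P] = 68 − (q₁ + E[q₂]) = 26.7333; Firm 1's expected profit = (E[P] − 5)·q₁ = (26.7333 − 5)·21.7333 = 472.338.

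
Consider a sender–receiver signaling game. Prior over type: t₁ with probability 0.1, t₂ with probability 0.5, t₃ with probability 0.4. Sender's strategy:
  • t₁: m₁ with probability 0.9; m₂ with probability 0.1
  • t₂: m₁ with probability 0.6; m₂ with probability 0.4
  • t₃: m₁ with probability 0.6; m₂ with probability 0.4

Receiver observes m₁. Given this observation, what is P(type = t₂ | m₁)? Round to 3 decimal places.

Apply Bayes' rule using the sender's strategy as the likelihood.
P(m₁) = 0.1·0.9 + 0.5·0.6 + 0.4·0.6 = 0.63
P(t₂ | m₁) = (0.5·0.6) / 0.63 = 0.3 / 0.63 = 0.47619

0.476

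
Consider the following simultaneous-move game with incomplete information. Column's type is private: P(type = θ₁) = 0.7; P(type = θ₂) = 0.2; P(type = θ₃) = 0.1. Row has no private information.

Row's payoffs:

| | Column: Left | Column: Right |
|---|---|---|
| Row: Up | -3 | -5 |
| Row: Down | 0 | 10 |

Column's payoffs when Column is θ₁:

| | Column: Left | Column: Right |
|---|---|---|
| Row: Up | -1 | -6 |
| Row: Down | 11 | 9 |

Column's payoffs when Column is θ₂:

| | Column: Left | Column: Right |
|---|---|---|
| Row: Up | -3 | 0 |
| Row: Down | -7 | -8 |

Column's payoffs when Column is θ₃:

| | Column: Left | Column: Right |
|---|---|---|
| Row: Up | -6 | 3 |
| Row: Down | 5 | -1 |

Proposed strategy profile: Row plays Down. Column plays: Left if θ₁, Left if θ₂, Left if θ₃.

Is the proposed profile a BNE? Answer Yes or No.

Yes

Row plays Down: E[Down] = 0.7·(0) + 0.2·(0) + 0.1·(0) = 0; E[Up] = -3. Best-responding. ✓
Column (type θ₁), facing Down: Left gives 11, Right gives 9. Proposed Left is best. ✓
Column (type θ₂), facing Down: Left gives -7, Right gives -8. Proposed Left is best. ✓
Column (type θ₃), facing Down: Left gives 5, Right gives -1. Proposed Left is best. ✓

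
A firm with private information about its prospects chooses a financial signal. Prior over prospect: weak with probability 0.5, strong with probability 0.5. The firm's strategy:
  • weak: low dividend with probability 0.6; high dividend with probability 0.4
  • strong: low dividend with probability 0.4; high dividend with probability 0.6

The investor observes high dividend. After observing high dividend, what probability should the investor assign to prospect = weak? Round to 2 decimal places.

P(high dividend) = 0.5·0.4 + 0.5·0.6 = 0.5
P(weak | high dividend) = (0.5·0.4) / 0.5 = 0.2 / 0.5 = 0.4

0.40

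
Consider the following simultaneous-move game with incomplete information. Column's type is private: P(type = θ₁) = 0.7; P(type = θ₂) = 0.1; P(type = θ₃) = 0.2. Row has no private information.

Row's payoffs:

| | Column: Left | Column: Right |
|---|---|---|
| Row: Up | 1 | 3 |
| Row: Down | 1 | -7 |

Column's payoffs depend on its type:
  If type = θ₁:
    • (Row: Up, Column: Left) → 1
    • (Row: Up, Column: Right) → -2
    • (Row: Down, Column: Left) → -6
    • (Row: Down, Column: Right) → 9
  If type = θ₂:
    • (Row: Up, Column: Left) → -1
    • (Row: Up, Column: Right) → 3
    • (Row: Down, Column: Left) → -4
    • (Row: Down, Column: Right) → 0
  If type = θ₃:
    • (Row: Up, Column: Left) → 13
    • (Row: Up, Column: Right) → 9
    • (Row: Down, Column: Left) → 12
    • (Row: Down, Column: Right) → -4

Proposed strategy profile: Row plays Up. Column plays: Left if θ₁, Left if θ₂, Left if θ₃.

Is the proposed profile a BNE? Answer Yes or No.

No

A profile is a BNE iff every type of every player is best-responding given beliefs about the other side.
Row plays Up: E[Up] = 0.7·(1) + 0.1·(1) + 0.2·(1) = 1; E[Down] = 1. Best-responding. ✓
Column (type θ₁), facing Up: Left gives 1, Right gives -2. Proposed Left is best. ✓
Column (type θ₂), facing Up: Left gives -1, Right gives 3. Proposed Left is not best — profitable deviation exists. ✗
Column (type θ₃), facing Up: Left gives 13, Right gives 9. Proposed Left is best. ✓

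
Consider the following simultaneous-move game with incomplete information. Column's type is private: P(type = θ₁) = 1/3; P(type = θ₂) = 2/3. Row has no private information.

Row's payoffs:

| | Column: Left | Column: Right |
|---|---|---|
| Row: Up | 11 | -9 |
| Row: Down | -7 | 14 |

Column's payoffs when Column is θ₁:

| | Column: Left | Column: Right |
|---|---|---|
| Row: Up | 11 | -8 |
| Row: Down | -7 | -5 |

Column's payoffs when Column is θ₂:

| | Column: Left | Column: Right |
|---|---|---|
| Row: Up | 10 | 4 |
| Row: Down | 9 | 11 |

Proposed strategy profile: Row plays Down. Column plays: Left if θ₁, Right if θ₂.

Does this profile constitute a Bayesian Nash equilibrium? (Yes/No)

Row plays Down: E[Down] = 1/3·(-7) + 2/3·(14) = 7; E[Up] = -7/3. Best-responding. ✓
Column (type θ₁), facing Down: Left gives -7, Right gives -5. Proposed Left is not best — profitable deviation exists. ✗
Column (type θ₂), facing Down: Left gives 9, Right gives 11. Proposed Right is best. ✓

No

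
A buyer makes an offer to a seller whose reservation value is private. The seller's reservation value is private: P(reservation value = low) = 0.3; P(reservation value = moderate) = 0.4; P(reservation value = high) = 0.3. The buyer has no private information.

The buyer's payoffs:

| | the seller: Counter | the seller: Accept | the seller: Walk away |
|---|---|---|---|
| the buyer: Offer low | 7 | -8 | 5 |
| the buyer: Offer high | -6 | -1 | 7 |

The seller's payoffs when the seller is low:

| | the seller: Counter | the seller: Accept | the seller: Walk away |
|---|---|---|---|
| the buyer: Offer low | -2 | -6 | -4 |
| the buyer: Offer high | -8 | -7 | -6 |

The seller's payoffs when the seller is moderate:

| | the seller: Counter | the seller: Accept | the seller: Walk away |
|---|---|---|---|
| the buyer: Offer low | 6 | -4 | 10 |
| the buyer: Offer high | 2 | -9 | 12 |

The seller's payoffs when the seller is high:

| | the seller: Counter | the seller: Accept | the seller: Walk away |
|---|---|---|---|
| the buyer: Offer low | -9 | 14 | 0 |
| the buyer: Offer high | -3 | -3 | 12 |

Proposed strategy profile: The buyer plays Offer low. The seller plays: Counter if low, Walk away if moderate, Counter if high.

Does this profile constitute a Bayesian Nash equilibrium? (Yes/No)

The buyer plays Offer low: E[Offer low] = 0.3·(7) + 0.4·(5) + 0.3·(7) = 6.2; E[Offer high] = -0.8. Best-responding. ✓
The seller (reservation value low), facing Offer low: Counter gives -2, Accept gives -6, Walk away gives -4. Proposed Counter is best. ✓
The seller (reservation value moderate), facing Offer low: Counter gives 6, Accept gives -4, Walk away gives 10. Proposed Walk away is best. ✓
The seller (reservation value high), facing Offer low: Counter gives -9, Accept gives 14, Walk away gives 0. Proposed Counter is not best — profitable deviation exists. ✗

No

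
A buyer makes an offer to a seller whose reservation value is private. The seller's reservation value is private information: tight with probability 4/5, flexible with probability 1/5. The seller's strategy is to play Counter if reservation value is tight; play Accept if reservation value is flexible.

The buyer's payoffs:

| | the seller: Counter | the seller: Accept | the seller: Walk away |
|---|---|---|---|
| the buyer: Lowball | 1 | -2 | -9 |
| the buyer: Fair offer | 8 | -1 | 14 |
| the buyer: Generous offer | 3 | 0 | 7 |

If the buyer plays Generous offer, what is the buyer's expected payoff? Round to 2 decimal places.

E[Generous offer] = 4/5·3 + 1/5·0 = 12/5 + 0 = 12/5

2.40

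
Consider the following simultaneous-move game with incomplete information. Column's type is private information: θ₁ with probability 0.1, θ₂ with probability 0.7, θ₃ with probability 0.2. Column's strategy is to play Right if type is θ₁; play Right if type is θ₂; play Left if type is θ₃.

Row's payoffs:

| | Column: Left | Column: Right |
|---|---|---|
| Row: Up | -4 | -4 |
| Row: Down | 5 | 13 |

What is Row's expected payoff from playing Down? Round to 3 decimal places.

E[Down] = 0.1·13 + 0.7·13 + 0.2·5 = 1.3 + 9.1 + 1 = 11.4

11.400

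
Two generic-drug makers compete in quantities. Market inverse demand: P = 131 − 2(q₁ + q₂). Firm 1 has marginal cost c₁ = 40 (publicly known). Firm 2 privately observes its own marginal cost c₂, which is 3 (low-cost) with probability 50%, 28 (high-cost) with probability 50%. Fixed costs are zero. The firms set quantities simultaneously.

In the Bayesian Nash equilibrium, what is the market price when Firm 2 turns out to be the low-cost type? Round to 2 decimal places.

55.92

Firm 2 with cost c maximizes (131 − 2(q₁+q₂) − c)·q₂, giving q₂(c) = (131 − c − 2q₁)/4.
E[c₂] = 0.5·3 + 0.5·28 = 15.5
Firm 1's FOC against E[q₂] yields q₁ = (131 − 2·40 + E[c₂])/6 = (131 − 80 + 15.5)/6 = 11.0833.
q₂(low-cost) = 26.4583, so P = 131 − 2·(11.0833 + 26.4583) = 55.9167.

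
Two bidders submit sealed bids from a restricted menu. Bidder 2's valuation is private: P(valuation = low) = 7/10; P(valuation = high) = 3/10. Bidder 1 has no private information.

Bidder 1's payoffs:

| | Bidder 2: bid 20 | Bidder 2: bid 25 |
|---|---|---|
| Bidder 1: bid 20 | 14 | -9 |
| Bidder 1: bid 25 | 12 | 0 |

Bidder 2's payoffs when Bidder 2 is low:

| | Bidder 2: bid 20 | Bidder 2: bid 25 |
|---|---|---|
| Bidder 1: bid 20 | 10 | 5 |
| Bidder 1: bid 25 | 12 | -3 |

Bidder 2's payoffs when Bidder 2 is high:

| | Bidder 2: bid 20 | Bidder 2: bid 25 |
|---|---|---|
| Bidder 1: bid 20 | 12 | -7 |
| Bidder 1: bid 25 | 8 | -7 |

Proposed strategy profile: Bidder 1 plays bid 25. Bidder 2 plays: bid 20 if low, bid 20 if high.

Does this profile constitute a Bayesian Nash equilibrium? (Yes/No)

Bidder 1 plays bid 25: E[bid 25] = 7/10·(12) + 3/10·(12) = 12; E[bid 20] = 14. Not best-responding. ✗
Bidder 2 (valuation low), facing bid 25: bid 20 gives 12, bid 25 gives -3. Proposed bid 20 is best. ✓
Bidder 2 (valuation high), facing bid 25: bid 20 gives 8, bid 25 gives -7. Proposed bid 20 is best. ✓

No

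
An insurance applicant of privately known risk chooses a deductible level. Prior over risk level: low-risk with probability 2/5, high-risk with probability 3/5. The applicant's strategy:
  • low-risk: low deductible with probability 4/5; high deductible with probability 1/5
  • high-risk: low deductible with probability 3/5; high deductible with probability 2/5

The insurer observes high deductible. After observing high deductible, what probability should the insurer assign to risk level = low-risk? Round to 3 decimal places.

P(high deductible) = (2/5)·(1/5) + (3/5)·(2/5) = 8/25
P(low-risk | high deductible) = ((2/5)·(1/5)) / (8/25) = (2/25) / (8/25) = 1/4

0.250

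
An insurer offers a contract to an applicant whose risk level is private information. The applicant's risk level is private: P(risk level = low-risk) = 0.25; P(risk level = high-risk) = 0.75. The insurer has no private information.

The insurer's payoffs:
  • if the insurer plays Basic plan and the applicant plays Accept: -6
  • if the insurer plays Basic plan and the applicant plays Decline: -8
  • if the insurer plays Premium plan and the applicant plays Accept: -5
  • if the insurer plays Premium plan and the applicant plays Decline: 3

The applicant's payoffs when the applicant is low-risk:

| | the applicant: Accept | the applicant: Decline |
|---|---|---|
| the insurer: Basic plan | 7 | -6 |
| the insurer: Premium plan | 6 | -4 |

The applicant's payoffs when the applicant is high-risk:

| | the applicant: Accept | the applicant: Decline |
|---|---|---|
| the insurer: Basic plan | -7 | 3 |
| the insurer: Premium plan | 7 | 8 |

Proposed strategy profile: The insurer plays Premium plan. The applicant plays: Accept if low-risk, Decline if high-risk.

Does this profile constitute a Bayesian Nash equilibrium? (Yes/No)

Yes

The insurer plays Premium plan: E[Premium plan] = 0.25·(-5) + 0.75·(3) = 1; E[Basic plan] = -7.5. Best-responding. ✓
The applicant (risk level low-risk), facing Premium plan: Accept gives 6, Decline gives -4. Proposed Accept is best. ✓
The applicant (risk level high-risk), facing Premium plan: Accept gives 7, Decline gives 8. Proposed Decline is best. ✓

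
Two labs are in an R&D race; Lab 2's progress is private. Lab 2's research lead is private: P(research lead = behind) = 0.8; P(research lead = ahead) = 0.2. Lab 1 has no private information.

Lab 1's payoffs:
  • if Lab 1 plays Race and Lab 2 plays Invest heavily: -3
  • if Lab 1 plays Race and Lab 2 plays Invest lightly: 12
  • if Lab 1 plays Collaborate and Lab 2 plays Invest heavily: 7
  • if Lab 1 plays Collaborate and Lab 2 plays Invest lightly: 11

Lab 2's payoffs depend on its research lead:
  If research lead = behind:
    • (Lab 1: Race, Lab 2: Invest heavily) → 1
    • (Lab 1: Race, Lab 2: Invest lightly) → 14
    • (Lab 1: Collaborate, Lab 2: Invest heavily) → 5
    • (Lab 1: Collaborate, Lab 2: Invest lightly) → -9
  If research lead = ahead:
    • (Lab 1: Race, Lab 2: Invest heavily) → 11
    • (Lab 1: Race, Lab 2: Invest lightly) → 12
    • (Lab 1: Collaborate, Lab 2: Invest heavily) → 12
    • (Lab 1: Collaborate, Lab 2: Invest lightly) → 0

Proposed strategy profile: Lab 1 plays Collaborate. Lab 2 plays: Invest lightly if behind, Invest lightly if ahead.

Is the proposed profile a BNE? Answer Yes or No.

No

A profile is a BNE iff every type of every player is best-responding given beliefs about the other side.
Lab 1 plays Collaborate: E[Collaborate] = 0.8·(11) + 0.2·(11) = 11; E[Race] = 12. Not best-responding. ✗
Lab 2 (research lead behind), facing Collaborate: Invest heavily gives 5, Invest lightly gives -9. Proposed Invest lightly is not best — profitable deviation exists. ✗
Lab 2 (research lead ahead), facing Collaborate: Invest heavily gives 12, Invest lightly gives 0. Proposed Invest lightly is not best — profitable deviation exists. ✗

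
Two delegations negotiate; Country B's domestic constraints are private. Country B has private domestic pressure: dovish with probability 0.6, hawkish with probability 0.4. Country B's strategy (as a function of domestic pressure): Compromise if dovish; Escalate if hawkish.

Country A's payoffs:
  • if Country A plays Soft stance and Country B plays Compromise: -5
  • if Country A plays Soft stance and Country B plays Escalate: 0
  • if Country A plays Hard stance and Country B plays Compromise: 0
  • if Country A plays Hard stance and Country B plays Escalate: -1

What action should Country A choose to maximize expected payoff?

Hard stance

E[Soft stance] = 0.6·(-5) + 0.4·(0) = -3
E[Hard stance] = 0.6·(0) + 0.4·(-1) = -0.4
Best response: Hard stance (-0.4 is the largest).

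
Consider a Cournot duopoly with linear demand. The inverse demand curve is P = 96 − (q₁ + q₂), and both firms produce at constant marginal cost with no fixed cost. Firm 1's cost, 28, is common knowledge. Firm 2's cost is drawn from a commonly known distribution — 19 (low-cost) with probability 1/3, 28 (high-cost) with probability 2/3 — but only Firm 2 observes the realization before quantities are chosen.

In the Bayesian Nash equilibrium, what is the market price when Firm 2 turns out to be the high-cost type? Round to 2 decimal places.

Firm 2 with cost c maximizes (96 − (q₁+q₂) − c)·q₂, giving q₂(c) = (96 − c − q₁)/2.
E[c₂] = 1/3·19 + 2/3·28 = 25
Firm 1's FOC against E[q₂] yields q₁ = (96 − 2·28 + E[c₂])/3 = (96 − 56 + 25)/3 = 21.6667.
q₂(high-cost) = 23.1667, so P = 96 − (21.6667 + 23.1667) = 51.1667.

51.17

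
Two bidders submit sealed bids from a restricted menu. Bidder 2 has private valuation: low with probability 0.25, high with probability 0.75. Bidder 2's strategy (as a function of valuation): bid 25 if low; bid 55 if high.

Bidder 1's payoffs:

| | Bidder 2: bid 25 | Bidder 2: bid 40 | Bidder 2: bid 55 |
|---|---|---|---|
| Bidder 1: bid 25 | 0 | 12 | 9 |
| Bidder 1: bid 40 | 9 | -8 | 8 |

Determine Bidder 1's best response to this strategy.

bid 40

E[bid 25] = 0.25·(0) + 0.75·(9) = 6.75
E[bid 40] = 0.25·(9) + 0.75·(8) = 8.25
Best response: bid 40 (8.25 is the largest).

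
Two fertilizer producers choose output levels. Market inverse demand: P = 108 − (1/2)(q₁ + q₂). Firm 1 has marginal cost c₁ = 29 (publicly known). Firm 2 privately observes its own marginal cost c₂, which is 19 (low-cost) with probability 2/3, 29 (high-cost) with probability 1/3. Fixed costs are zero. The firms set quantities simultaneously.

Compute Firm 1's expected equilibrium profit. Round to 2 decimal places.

1162.69

Firm 2 with cost c maximizes (108 − (1/2)(q₁+q₂) − c)·q₂, giving q₂(c) = (108 − c − (1/2)q₁).
E[c₂] = 2/3·19 + 1/3·29 = 22.3333
Firm 1's FOC against E[q₂] yields q₁ = (108 − 2·29 + E[c₂])/(3/2) = (108 − 58 + 22.3333)/(3/2) = 48.2222.
E[P] = 108 − (1/2)·(q₁ + E[q₂]) = 53.1111; Firm 1's expected profit = (E[P] − 29)·q₁ = (53.1111 − 29)·48.2222 = 1162.69.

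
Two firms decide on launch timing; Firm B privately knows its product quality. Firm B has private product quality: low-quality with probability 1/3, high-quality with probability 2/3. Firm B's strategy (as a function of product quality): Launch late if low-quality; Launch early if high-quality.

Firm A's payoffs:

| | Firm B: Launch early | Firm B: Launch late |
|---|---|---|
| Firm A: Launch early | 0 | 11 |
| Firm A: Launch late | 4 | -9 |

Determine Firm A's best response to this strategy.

E[Launch early] = 1/3·(11) + 2/3·(0) = 11/3
E[Launch late] = 1/3·(-9) + 2/3·(4) = -1/3
Best response: Launch early (11/3 is the largest).

Launch early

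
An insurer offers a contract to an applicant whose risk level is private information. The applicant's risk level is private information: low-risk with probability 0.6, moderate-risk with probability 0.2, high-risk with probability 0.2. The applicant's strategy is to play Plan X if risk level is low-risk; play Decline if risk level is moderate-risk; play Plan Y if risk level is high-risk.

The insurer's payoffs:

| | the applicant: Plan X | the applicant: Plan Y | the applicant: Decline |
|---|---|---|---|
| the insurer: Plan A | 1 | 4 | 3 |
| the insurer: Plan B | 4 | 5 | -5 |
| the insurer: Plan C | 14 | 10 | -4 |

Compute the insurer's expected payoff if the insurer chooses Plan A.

E[Plan A] = 0.6·1 + 0.2·3 + 0.2·4 = 0.6 + 0.6 + 0.8 = 2

2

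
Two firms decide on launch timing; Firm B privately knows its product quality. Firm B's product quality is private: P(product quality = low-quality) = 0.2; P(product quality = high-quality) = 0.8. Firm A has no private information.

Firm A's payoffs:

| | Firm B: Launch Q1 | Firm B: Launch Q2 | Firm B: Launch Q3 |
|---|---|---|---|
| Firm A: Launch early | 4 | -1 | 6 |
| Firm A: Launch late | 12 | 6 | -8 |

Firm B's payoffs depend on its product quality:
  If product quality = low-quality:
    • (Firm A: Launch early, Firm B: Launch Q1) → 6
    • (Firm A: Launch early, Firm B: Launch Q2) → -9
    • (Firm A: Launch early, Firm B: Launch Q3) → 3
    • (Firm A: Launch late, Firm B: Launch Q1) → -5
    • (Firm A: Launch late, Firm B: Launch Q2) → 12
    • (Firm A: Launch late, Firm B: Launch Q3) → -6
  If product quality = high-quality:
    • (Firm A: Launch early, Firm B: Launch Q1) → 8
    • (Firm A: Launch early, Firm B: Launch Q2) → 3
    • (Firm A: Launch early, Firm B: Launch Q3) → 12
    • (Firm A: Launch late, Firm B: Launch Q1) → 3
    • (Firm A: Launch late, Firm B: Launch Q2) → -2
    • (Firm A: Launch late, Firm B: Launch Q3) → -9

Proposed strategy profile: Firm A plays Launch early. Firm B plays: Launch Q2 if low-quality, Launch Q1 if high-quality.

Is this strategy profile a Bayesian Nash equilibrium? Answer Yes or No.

No

A profile is a BNE iff every type of every player is best-responding given beliefs about the other side.
Firm A plays Launch early: E[Launch early] = 0.2·(-1) + 0.8·(4) = 3; E[Launch late] = 10.8. Not best-responding. ✗
Firm B (product quality low-quality), facing Launch early: Launch Q1 gives 6, Launch Q2 gives -9, Launch Q3 gives 3. Proposed Launch Q2 is not best — profitable deviation exists. ✗
Firm B (product quality high-quality), facing Launch early: Launch Q1 gives 8, Launch Q2 gives 3, Launch Q3 gives 12. Proposed Launch Q1 is not best — profitable deviation exists. ✗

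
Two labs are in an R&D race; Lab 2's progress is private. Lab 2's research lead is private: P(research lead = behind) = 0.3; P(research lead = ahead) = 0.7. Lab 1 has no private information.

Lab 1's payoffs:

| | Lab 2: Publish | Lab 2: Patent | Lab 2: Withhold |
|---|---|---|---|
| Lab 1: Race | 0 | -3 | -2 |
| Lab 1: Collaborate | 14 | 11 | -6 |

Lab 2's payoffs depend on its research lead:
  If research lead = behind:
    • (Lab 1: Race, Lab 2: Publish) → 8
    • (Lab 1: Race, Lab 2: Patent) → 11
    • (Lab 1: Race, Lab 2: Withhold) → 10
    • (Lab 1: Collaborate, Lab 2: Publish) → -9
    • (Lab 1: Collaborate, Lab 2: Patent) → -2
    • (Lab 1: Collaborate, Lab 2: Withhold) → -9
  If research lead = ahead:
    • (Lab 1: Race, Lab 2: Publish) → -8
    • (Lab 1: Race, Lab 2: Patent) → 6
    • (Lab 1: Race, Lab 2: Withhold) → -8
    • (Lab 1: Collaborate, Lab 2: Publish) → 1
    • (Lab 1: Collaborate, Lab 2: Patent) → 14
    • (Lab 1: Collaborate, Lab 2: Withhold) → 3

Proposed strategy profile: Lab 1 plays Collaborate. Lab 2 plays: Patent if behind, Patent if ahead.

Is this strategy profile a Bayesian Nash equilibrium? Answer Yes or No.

Yes

A profile is a BNE iff every type of every player is best-responding given beliefs about the other side.
Lab 1 plays Collaborate: E[Collaborate] = 0.3·(11) + 0.7·(11) = 11; E[Race] = -3. Best-responding. ✓
Lab 2 (research lead behind), facing Collaborate: Publish gives -9, Patent gives -2, Withhold gives -9. Proposed Patent is best. ✓
Lab 2 (research lead ahead), facing Collaborate: Publish gives 1, Patent gives 14, Withhold gives 3. Proposed Patent is best. ✓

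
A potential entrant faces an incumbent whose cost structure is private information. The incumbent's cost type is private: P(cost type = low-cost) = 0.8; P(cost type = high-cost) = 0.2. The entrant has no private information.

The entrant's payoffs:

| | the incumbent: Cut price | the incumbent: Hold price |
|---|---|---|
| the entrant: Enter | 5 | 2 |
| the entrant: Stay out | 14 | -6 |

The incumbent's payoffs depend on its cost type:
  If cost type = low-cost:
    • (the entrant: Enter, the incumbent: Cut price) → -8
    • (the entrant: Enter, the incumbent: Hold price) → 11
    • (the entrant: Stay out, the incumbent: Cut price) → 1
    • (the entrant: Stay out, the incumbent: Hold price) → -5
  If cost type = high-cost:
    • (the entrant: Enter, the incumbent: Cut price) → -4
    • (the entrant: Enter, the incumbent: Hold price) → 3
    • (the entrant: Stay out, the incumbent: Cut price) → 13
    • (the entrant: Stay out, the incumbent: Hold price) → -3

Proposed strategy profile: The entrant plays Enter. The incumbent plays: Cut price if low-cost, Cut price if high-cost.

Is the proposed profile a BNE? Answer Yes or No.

The entrant plays Enter: E[Enter] = 0.8·(5) + 0.2·(5) = 5; E[Stay out] = 14. Not best-responding. ✗
The incumbent (cost type low-cost), facing Enter: Cut price gives -8, Hold price gives 11. Proposed Cut price is not best — profitable deviation exists. ✗
The incumbent (cost type high-cost), facing Enter: Cut price gives -4, Hold price gives 3. Proposed Cut price is not best — profitable deviation exists. ✗

No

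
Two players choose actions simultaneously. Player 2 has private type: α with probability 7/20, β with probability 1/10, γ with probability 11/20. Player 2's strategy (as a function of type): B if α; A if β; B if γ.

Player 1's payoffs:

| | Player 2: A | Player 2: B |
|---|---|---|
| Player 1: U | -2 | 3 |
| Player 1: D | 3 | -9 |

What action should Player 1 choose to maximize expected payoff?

U

E[U] = 7/20·(3) + 1/10·(-2) + 11/20·(3) = 5/2
E[D] = 7/20·(-9) + 1/10·(3) + 11/20·(-9) = -39/5
Best response: U (5/2 is the largest).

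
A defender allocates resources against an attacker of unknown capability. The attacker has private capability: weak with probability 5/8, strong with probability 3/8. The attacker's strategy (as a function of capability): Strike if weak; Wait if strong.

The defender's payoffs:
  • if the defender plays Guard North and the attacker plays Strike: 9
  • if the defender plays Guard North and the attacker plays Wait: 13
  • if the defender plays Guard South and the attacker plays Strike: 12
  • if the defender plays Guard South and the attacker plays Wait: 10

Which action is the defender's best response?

Guard South

Compute the defender's expected payoff for each action, taking the expectation over the attacker's type.
E[Guard North] = 5/8·(9) + 3/8·(13) = 21/2
E[Guard South] = 5/8·(12) + 3/8·(10) = 45/4
Best response: Guard South (45/4 is the largest).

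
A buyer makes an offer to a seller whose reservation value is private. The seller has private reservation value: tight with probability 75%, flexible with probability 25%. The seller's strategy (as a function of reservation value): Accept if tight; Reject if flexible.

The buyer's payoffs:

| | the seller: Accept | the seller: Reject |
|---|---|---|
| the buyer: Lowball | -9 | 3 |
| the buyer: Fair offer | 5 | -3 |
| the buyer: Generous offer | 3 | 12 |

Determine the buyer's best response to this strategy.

Generous offer

E[Lowball] = 0.75·(-9) + 0.25·(3) = -6
E[Fair offer] = 0.75·(5) + 0.25·(-3) = 3
E[Generous offer] = 0.75·(3) + 0.25·(12) = 5.25
Best response: Generous offer (5.25 is the largest).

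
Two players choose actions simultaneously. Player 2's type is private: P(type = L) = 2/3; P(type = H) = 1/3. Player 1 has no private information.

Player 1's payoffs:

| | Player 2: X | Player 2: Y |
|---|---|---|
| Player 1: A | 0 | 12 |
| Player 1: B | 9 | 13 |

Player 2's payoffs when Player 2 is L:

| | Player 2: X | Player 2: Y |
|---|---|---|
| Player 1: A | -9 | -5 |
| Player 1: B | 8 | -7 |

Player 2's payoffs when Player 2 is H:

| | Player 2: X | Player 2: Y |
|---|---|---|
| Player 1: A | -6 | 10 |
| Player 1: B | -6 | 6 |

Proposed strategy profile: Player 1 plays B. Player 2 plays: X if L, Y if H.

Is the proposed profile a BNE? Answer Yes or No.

Player 1 plays B: E[B] = 2/3·(9) + 1/3·(13) = 31/3; E[A] = 4. Best-responding. ✓
Player 2 (type L), facing B: X gives 8, Y gives -7. Proposed X is best. ✓
Player 2 (type H), facing B: X gives -6, Y gives 6. Proposed Y is best. ✓

Yes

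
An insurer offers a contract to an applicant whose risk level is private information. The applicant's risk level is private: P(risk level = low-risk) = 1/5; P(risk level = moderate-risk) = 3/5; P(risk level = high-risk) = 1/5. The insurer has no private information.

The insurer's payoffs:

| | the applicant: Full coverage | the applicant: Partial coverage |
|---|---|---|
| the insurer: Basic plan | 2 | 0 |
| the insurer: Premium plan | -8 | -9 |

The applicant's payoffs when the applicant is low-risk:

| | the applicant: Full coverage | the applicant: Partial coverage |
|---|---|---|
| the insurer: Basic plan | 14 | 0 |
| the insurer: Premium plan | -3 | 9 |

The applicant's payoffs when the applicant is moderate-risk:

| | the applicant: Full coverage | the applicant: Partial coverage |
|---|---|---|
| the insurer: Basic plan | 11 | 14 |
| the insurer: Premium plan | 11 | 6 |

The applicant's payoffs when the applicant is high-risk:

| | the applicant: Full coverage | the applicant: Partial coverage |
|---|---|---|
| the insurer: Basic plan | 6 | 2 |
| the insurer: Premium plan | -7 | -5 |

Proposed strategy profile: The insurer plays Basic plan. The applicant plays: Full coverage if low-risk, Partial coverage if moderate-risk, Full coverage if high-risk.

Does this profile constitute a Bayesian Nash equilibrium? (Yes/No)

A profile is a BNE iff every type of every player is best-responding given beliefs about the other side.
The insurer plays Basic plan: E[Basic plan] = 1/5·(2) + 3/5·(0) + 1/5·(2) = 4/5; E[Premium plan] = -43/5. Best-responding. ✓
The applicant (risk level low-risk), facing Basic plan: Full coverage gives 14, Partial coverage gives 0. Proposed Full coverage is best. ✓
The applicant (risk level moderate-risk), facing Basic plan: Full coverage gives 11, Partial coverage gives 14. Proposed Partial coverage is best. ✓
The applicant (risk level high-risk), facing Basic plan: Full coverage gives 6, Partial coverage gives 2. Proposed Full coverage is best. ✓

Yes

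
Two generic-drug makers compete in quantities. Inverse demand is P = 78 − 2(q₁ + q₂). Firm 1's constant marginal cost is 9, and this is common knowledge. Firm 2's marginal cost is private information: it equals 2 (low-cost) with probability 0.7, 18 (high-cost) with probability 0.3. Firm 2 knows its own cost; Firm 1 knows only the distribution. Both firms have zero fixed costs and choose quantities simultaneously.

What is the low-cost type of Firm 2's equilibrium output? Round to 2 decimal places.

13.43

Firm 2 with cost c maximizes (78 − 2(q₁+q₂) − c)·q₂, giving q₂(c) = (78 − c − 2q₁)/4.
E[c₂] = 0.7·2 + 0.3·18 = 6.8
Firm 1's FOC against E[q₂] yields q₁ = (78 − 2·9 + E[c₂])/6 = (78 − 18 + 6.8)/6 = 11.1333.
q₂(low-cost) = (78 − 2 − 2·11.1333)/4 = 13.4333.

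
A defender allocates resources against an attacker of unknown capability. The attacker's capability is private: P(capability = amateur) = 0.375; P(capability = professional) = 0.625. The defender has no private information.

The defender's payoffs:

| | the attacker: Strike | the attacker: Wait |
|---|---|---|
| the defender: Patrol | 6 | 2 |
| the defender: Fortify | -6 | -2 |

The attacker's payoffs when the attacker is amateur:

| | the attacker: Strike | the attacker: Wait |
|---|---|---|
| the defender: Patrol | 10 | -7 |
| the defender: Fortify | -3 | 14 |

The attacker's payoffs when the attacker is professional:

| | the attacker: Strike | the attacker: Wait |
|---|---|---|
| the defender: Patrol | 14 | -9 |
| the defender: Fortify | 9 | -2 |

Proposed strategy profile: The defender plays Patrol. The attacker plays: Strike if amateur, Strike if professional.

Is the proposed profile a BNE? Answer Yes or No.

The defender plays Patrol: E[Patrol] = 0.375·(6) + 0.625·(6) = 6; E[Fortify] = -6. Best-responding. ✓
The attacker (capability amateur), facing Patrol: Strike gives 10, Wait gives -7. Proposed Strike is best. ✓
The attacker (capability professional), facing Patrol: Strike gives 14, Wait gives -9. Proposed Strike is best. ✓

Yes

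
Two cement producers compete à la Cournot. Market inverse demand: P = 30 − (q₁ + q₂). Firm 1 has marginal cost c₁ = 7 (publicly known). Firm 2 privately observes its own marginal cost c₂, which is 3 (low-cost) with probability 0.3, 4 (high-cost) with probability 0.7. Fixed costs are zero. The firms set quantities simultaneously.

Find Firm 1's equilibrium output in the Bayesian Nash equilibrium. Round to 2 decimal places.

6.57

Type-c best response for Firm 2: q₂(c) = (30 − c)/2 − q₁/2.
Firm 1 maximizes expected profit; its first-order condition is 30 − 2q₁ − E[q₂] − 7 = 0.
Substituting E[q₂] and solving: E[c₂] = 3.7, so q₁ = (30 − 2·7 + 3.7)/3 = 6.56667.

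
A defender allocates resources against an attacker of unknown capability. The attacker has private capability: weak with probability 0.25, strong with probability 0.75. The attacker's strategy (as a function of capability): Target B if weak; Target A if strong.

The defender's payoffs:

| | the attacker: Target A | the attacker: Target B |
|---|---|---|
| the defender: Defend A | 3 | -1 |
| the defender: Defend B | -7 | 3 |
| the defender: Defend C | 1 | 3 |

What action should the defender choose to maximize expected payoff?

Defend A

E[Defend A] = 0.25·(-1) + 0.75·(3) = 2
E[Defend B] = 0.25·(3) + 0.75·(-7) = -4.5
E[Defend C] = 0.25·(3) + 0.75·(1) = 1.5
Best response: Defend A (2 is the largest).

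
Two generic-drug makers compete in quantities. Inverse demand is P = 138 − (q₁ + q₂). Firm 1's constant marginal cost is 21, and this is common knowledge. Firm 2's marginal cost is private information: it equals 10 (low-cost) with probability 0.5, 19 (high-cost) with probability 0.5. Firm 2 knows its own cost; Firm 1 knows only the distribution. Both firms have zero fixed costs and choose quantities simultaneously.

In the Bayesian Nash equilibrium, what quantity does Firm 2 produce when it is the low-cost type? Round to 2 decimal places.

45.58

Type-c best response for Firm 2: q₂(c) = (138 − c)/2 − q₁/2.
Firm 1 maximizes expected profit; its first-order condition is 138 − 2q₁ − E[q₂] − 21 = 0.
Substituting E[q₂] and solving: E[c₂] = 14.5, so q₁ = (138 − 2·21 + 14.5)/3 = 36.8333.
q₂(low-cost) = (138 − 10 − 36.8333)/2 = 45.5833.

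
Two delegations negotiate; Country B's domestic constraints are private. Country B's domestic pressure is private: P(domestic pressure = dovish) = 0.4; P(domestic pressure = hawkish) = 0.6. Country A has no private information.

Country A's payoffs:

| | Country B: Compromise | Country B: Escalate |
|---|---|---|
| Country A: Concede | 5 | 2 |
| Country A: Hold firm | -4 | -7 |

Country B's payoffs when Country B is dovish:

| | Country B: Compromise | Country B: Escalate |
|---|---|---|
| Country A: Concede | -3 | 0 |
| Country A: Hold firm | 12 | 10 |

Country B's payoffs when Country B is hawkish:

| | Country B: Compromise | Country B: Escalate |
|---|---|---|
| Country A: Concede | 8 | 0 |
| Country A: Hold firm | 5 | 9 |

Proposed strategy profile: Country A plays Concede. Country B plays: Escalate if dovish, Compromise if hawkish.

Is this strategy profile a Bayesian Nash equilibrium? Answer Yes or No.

Yes

A profile is a BNE iff every type of every player is best-responding given beliefs about the other side.
Country A plays Concede: E[Concede] = 0.4·(2) + 0.6·(5) = 3.8; E[Hold firm] = -5.2. Best-responding. ✓
Country B (domestic pressure dovish), facing Concede: Compromise gives -3, Escalate gives 0. Proposed Escalate is best. ✓
Country B (domestic pressure hawkish), facing Concede: Compromise gives 8, Escalate gives 0. Proposed Compromise is best. ✓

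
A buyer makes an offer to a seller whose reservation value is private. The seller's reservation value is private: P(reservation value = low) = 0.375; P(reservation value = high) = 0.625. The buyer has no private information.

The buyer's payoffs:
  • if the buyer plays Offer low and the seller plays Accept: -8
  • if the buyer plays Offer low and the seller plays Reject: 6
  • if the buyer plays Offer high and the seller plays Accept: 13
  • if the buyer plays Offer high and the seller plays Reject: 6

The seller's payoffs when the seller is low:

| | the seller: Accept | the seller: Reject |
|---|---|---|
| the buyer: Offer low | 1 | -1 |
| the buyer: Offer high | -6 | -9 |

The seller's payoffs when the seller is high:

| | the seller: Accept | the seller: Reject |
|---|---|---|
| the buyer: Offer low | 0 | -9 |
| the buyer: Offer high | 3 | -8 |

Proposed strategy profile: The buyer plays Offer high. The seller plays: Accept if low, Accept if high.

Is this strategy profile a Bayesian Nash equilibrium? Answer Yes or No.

Yes

The buyer plays Offer high: E[Offer high] = 0.375·(13) + 0.625·(13) = 13; E[Offer low] = -8. Best-responding. ✓
The seller (reservation value low), facing Offer high: Accept gives -6, Reject gives -9. Proposed Accept is best. ✓
The seller (reservation value high), facing Offer high: Accept gives 3, Reject gives -8. Proposed Accept is best. ✓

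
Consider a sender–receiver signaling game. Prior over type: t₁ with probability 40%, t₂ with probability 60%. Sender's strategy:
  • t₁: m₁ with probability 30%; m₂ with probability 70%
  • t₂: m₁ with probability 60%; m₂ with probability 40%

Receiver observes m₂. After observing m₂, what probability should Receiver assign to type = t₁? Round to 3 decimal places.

P(m₂) = 0.4·0.7 + 0.6·0.4 = 0.52
P(t₁ | m₂) = (0.4·0.7) / 0.52 = 0.28 / 0.52 = 0.538462

0.538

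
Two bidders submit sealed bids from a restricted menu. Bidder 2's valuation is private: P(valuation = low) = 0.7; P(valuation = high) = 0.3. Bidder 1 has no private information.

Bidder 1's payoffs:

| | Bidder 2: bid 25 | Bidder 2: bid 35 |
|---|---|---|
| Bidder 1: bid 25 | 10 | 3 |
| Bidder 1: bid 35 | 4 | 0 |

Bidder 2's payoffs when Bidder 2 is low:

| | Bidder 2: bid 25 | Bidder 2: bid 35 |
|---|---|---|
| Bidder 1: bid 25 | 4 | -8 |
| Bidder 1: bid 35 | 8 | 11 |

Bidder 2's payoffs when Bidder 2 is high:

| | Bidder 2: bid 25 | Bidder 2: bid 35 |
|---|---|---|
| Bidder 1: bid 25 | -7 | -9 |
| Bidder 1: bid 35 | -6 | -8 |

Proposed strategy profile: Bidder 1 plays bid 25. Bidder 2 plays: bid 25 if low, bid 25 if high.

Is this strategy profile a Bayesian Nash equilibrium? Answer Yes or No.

Yes

Bidder 1 plays bid 25: E[bid 25] = 0.7·(10) + 0.3·(10) = 10; E[bid 35] = 4. Best-responding. ✓
Bidder 2 (valuation low), facing bid 25: bid 25 gives 4, bid 35 gives -8. Proposed bid 25 is best. ✓
Bidder 2 (valuation high), facing bid 25: bid 25 gives -7, bid 35 gives -9. Proposed bid 25 is best. ✓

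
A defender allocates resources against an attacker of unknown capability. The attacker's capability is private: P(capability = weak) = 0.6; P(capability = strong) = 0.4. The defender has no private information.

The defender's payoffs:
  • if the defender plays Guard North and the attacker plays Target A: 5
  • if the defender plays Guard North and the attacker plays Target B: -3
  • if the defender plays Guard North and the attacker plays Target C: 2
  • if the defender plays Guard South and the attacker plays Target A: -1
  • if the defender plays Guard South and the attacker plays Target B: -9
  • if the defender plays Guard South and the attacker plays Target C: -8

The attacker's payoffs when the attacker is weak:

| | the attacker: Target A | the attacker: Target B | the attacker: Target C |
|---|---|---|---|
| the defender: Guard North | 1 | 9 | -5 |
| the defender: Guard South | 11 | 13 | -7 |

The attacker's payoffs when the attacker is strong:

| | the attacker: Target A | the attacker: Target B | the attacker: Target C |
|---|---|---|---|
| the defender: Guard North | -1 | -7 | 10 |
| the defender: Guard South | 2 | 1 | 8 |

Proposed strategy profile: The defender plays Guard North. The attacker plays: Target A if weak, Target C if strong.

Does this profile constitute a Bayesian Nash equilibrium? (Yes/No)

No

A profile is a BNE iff every type of every player is best-responding given beliefs about the other side.
The defender plays Guard North: E[Guard North] = 0.6·(5) + 0.4·(2) = 3.8; E[Guard South] = -3.8. Best-responding. ✓
The attacker (capability weak), facing Guard North: Target A gives 1, Target B gives 9, Target C gives -5. Proposed Target A is not best — profitable deviation exists. ✗
The attacker (capability strong), facing Guard North: Target A gives -1, Target B gives -7, Target C gives 10. Proposed Target C is best. ✓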